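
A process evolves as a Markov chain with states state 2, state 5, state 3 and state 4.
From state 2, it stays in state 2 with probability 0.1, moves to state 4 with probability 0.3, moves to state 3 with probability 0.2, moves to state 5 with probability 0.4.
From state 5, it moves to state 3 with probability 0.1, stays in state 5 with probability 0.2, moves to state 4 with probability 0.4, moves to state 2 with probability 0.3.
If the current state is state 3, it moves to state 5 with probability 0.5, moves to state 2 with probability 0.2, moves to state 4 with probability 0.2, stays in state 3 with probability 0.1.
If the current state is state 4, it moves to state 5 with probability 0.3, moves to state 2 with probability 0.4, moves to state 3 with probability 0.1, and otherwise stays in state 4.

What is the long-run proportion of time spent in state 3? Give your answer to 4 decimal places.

0.1264

Let the stationary distribution be π with π = πP and π_1 + π_2 + π_3 + π_4 = 1.
π_1 = 0.1·π_1 + 0.3·π_2 + 0.2·π_3 + 0.4·π_4
π_2 = 0.4·π_1 + 0.2·π_2 + 0.5·π_3 + 0.3·π_4
π_3 = 0.2·π_1 + 0.1·π_2 + 0.1·π_3 + 0.1·π_4
Solving with the normalization constraint gives π = (0.2637, 0.3197, 0.1264, 0.2903).
So the stationary probability of state 3 is 0.1264.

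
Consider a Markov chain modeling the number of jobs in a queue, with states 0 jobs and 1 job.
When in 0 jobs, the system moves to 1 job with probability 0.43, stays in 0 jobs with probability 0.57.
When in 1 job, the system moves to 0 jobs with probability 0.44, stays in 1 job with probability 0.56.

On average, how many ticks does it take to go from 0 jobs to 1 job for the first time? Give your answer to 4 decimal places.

Let t(s) be the expected number of ticks to first reach 1 job from state s, with t(1 job) = 0. Conditioning on the first tick:
t(0 jobs) = 1 + 0.57·t(0 jobs)
Solving: t(0 jobs) = 2.3256.
Expected ticks from 0 jobs to 1 job: 2.3256.

2.3256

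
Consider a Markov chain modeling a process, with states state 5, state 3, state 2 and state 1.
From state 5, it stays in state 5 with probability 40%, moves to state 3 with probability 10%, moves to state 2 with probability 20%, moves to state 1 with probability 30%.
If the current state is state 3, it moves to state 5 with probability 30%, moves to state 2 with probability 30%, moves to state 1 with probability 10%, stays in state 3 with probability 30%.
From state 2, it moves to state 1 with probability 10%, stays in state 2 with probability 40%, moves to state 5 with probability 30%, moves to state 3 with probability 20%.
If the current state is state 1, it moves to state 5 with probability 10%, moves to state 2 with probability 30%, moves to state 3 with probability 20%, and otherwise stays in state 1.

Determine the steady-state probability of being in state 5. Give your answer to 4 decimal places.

Let the stationary distribution be π with π = πP and π_1 + π_2 + π_3 + π_4 = 1.
π_1 = 0.4·π_1 + 0.3·π_2 + 0.3·π_3 + 0.1·π_4
π_2 = 0.1·π_1 + 0.3·π_2 + 0.2·π_3 + 0.2·π_4
π_3 = 0.2·π_1 + 0.3·π_2 + 0.4·π_3 + 0.3·π_4
Solving with the normalization constraint gives π = (0.2836, 0.1907, 0.3018, 0.2239).
So the stationary probability of state 5 is 0.2836.

0.2836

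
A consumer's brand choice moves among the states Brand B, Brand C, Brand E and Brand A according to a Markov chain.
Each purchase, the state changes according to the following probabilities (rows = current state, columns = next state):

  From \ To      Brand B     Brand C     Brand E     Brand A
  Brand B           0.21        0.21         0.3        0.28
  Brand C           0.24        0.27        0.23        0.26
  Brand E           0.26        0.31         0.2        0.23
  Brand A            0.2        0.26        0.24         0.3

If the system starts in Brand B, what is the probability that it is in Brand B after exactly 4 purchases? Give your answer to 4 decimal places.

0.2273

Propagate the distribution vector 4 purchases from Brand B.
After 0 purchases: (1.0000, 0.0000, 0.0000, 0.0000)
After 1 purchase: (0.2100, 0.2100, 0.3000, 0.2800)
After 2 purchases: (0.2285, 0.2666, 0.2385, 0.2664)
After 3 purchases: (0.2273, 0.2632, 0.2415, 0.2681)
After 4 purchases: (0.2273, 0.2633, 0.2413, 0.2680)
P(in Brand B after 4 purchases) = 0.2273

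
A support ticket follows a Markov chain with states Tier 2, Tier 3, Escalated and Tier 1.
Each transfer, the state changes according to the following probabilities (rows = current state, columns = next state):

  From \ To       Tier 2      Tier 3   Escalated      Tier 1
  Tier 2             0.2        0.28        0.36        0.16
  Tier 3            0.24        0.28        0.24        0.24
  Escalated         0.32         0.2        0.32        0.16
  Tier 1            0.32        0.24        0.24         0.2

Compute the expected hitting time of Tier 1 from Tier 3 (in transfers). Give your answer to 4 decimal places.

Let t(s) be the expected number of transfers to first reach Tier 1 from state s, with t(Tier 1) = 0. Conditioning on the first transfer:
t(Tier 2) = 1 + 0.2·t(Tier 2) + 0.28·t(Tier 3) + 0.36·t(Escalated)
t(Tier 3) = 1 + 0.24·t(Tier 2) + 0.28·t(Tier 3) + 0.24·t(Escalated)
t(Escalated) = 1 + 0.32·t(Tier 2) + 0.2·t(Tier 3) + 0.32·t(Escalated)
Solving: t(Tier 2) = 5.5441, t(Tier 3) = 5.0964, t(Escalated) = 5.5785.
Expected transfers from Tier 3 to Tier 1: 5.0964.

5.0964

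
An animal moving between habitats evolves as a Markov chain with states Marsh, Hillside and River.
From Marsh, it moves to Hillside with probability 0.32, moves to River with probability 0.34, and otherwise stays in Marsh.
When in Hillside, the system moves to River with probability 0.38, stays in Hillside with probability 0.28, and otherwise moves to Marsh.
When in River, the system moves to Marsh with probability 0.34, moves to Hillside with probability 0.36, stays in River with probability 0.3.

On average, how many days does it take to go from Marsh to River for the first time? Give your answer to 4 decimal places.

2.8384

Let t(s) be the expected number of days to first reach River from state s, with t(River) = 0. Conditioning on the first day:
t(Marsh) = 1 + 0.34·t(Marsh) + 0.32·t(Hillside)
t(Hillside) = 1 + 0.34·t(Marsh) + 0.28·t(Hillside)
Solving: t(Marsh) = 2.8384, t(Hillside) = 2.7293.
Expected days from Marsh to River: 2.8384.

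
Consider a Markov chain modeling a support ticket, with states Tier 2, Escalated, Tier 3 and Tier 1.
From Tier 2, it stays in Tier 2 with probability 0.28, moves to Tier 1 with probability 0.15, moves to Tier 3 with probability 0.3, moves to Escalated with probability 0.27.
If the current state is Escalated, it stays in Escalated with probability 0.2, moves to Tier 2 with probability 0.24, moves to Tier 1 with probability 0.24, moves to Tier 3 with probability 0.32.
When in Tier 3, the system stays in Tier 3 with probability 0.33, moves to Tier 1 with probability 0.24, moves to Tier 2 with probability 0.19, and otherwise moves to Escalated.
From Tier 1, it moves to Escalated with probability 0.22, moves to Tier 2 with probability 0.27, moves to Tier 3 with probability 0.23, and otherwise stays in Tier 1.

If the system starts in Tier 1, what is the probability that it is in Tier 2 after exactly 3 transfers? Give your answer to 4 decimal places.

0.2421

Propagate the distribution vector 3 transfers from Tier 1.
After 0 transfers: (0.0000, 0.0000, 0.0000, 1.0000)
After 1 transfer: (0.2700, 0.2200, 0.2300, 0.2800)
After 2 transfers: (0.2477, 0.2337, 0.2917, 0.2269)
After 3 transfers: (0.2421, 0.2335, 0.2975, 0.2268)
P(in Tier 2 after 3 transfers) = 0.2421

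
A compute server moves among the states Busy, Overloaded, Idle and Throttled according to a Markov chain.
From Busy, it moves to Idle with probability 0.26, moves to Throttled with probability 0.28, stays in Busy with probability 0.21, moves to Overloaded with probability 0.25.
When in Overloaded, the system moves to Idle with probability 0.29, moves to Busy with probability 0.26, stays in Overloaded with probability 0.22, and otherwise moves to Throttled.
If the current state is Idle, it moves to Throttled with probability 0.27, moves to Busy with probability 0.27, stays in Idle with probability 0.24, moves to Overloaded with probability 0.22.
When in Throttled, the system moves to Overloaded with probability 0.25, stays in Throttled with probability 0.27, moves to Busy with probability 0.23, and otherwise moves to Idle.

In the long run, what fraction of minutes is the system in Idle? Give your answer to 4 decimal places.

Let the stationary distribution be π with π = πP and π_1 + π_2 + π_3 + π_4 = 1.
π_1 = 0.21·π_1 + 0.26·π_2 + 0.27·π_3 + 0.23·π_4
π_2 = 0.25·π_1 + 0.22·π_2 + 0.22·π_3 + 0.25·π_4
π_3 = 0.26·π_1 + 0.29·π_2 + 0.24·π_3 + 0.25·π_4
Solving with the normalization constraint gives π = (0.2426, 0.2352, 0.2592, 0.2630).
So the stationary probability of Idle is 0.2592.

0.2592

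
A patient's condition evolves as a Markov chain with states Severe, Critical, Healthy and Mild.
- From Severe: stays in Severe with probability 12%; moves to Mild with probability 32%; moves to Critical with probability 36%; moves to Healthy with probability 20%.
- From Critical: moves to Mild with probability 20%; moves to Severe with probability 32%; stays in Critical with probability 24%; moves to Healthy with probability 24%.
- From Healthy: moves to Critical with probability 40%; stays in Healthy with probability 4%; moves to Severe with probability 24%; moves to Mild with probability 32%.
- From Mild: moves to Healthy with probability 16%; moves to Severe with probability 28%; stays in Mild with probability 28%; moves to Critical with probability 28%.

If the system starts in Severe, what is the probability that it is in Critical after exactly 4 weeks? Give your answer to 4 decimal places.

Propagate the distribution vector 4 weeks from Severe.
After 0 weeks: (1.0000, 0.0000, 0.0000, 0.0000)
After 1 week: (0.1200, 0.3600, 0.2000, 0.3200)
After 2 weeks: (0.2672, 0.2992, 0.1696, 0.2640)
After 3 weeks: (0.2424, 0.3098, 0.1743, 0.2735)
After 4 weeks: (0.2466, 0.3079, 0.1736, 0.2719)
P(in Critical after 4 weeks) = 0.3079

0.3079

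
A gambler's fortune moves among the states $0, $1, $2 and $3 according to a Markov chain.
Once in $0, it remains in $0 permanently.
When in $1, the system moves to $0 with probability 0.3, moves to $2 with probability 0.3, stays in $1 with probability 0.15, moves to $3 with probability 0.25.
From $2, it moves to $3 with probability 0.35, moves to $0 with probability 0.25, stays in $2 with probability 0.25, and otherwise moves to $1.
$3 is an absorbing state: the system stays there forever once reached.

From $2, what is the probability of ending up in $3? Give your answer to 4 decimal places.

Let h(s) be the probability of absorption at $3 starting from transient state s. Then h($3) = 1 and h($0) = 0. By first-step analysis:
h($1) = 0.3·0 + 0.15·h($1) + 0.3·h($2) + 0.25·1
h($2) = 0.25·0 + 0.15·h($1) + 0.25·h($2) + 0.35·1
Solving: h($1) = 0.4937, h($2) = 0.5654.
Starting from $2, the probability is 0.5654.

0.5654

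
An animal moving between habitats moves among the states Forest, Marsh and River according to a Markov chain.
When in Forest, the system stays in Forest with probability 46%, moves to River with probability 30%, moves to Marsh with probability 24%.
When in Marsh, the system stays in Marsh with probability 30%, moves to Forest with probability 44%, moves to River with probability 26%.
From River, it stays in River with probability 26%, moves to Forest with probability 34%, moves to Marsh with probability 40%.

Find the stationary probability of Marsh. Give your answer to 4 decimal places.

0.3024

Let the stationary distribution be π with π = πP and π_1 + π_2 + π_3 = 1.
π_1 = 0.46·π_1 + 0.44·π_2 + 0.34·π_3
π_2 = 0.24·π_1 + 0.3·π_2 + 0.4·π_3
Solving with the normalization constraint gives π = (0.4207, 0.3024, 0.2768).
So the stationary probability of Marsh is 0.3024.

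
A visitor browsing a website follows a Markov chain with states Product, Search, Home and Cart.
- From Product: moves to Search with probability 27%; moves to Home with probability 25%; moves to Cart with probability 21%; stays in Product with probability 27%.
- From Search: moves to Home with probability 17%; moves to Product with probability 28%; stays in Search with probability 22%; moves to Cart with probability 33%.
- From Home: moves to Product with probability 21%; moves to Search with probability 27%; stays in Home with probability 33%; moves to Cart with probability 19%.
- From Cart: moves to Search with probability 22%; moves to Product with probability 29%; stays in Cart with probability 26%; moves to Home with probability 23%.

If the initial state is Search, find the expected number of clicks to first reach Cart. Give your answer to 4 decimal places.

3.7481

Let t(s) be the expected number of clicks to first reach Cart from state s, with t(Cart) = 0. Conditioning on the first click:
t(Product) = 1 + 0.27·t(Product) + 0.27·t(Search) + 0.25·t(Home)
t(Search) = 1 + 0.28·t(Product) + 0.22·t(Search) + 0.17·t(Home)
t(Home) = 1 + 0.21·t(Product) + 0.27·t(Search) + 0.33·t(Home)
Solving: t(Product) = 4.2396, t(Search) = 3.7481, t(Home) = 4.3318.
Expected clicks from Search to Cart: 3.7481.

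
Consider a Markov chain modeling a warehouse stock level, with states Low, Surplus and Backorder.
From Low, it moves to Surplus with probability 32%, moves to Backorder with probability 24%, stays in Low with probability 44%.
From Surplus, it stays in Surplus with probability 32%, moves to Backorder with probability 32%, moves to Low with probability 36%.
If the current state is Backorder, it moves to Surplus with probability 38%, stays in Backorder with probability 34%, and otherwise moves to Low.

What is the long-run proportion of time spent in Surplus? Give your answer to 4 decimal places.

0.3378

Let the stationary distribution be π with π = πP and π_1 + π_2 + π_3 = 1.
π_1 = 0.44·π_1 + 0.36·π_2 + 0.28·π_3
π_2 = 0.32·π_1 + 0.32·π_2 + 0.38·π_3
Solving with the normalization constraint gives π = (0.3655, 0.3378, 0.2967).
So the stationary probability of Surplus is 0.3378.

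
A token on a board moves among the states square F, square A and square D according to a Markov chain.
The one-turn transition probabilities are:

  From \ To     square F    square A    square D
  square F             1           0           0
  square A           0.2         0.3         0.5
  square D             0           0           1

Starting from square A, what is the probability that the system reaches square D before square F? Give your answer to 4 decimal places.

0.7143

Let h(s) be the probability of absorption at square D starting from transient state s. Then h(square D) = 1 and h(square F) = 0. By first-step analysis:
h(square A) = 0.2·0 + 0.3·h(square A) + 0.5·1
Solving: h(square A) = 0.7143.
Starting from square A, the probability is 0.7143.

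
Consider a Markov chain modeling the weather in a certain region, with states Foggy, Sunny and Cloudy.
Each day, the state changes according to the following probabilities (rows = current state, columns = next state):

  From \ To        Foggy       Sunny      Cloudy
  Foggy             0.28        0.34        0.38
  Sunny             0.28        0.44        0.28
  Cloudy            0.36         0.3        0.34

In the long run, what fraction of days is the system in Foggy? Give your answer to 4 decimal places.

0.3064

Let the stationary distribution be π with π = πP and π_1 + π_2 + π_3 = 1.
π_1 = 0.28·π_1 + 0.28·π_2 + 0.36·π_3
π_2 = 0.34·π_1 + 0.44·π_2 + 0.3·π_3
Solving with the normalization constraint gives π = (0.3064, 0.3631, 0.3305).
So the stationary probability of Foggy is 0.3064.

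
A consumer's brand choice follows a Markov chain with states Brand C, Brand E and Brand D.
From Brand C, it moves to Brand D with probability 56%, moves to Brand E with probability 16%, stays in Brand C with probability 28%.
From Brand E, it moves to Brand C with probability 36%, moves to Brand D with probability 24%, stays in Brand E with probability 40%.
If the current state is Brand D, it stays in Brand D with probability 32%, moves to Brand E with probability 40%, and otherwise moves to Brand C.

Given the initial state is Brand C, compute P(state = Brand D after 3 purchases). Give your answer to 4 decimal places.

0.3636

Propagate the distribution vector 3 purchases from Brand C.
After 0 purchases: (1.0000, 0.0000, 0.0000)
After 1 purchase: (0.2800, 0.1600, 0.5600)
After 2 purchases: (0.2928, 0.3328, 0.3744)
After 3 purchases: (0.3066, 0.3297, 0.3636)
P(in Brand D after 3 purchases) = 0.3636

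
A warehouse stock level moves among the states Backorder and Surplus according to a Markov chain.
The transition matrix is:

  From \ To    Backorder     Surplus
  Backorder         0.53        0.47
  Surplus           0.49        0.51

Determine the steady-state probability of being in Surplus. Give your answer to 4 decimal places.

0.4896

Let the stationary distribution be π with π = πP and π_1 + π_2 = 1.
π_1 = 0.53·π_1 + 0.49·π_2
Solving with the normalization constraint gives π = (0.5104, 0.4896).
So the stationary probability of Surplus is 0.4896.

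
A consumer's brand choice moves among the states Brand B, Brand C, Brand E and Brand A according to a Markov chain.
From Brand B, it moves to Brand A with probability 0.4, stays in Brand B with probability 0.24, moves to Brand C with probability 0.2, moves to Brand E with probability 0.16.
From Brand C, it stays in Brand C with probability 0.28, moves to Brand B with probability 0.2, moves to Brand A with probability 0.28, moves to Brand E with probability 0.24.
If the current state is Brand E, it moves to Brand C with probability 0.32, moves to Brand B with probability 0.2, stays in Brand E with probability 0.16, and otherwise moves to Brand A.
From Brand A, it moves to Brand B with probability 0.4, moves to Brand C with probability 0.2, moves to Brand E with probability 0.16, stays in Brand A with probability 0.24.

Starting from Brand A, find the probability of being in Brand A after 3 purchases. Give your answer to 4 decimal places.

0.3057

Propagate the distribution vector 3 purchases from Brand A.
After 0 purchases: (0.0000, 0.0000, 0.0000, 1.0000)
After 1 purchase: (0.4000, 0.2000, 0.1600, 0.2400)
After 2 purchases: (0.2640, 0.2352, 0.1760, 0.3248)
After 3 purchases: (0.2755, 0.2399, 0.1788, 0.3057)
P(in Brand A after 3 purchases) = 0.3057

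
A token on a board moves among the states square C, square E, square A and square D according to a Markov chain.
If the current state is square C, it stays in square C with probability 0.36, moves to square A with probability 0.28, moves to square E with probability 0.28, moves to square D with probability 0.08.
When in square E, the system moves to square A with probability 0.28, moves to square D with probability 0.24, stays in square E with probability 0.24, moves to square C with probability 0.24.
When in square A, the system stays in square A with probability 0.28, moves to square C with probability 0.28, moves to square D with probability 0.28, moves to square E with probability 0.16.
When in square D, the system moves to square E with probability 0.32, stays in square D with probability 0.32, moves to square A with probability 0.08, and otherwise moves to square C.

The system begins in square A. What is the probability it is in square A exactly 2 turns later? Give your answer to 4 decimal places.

Propagate the distribution vector 2 turns from square A.
After 0 turns: (0.0000, 0.0000, 1.0000, 0.0000)
After 1 turn: (0.2800, 0.1600, 0.2800, 0.2800)
After 2 turns: (0.2960, 0.2512, 0.2240, 0.2288)
P(in square A after 2 turns) = 0.2240

0.2240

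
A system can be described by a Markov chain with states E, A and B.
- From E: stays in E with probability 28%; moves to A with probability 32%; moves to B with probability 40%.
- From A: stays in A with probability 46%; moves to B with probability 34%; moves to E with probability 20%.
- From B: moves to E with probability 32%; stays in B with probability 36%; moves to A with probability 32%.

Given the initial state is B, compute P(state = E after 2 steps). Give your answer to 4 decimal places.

Sum over the intermediate state after 1 step:
P = P(B→E)·P(E→E) + P(B→A)·P(A→E) + P(B→B)·P(B→E)
  = 0.32×0.28 + 0.32×0.2 + 0.36×0.32
  = 0.0896 + 0.0640 + 0.1152 = 0.2688

0.2688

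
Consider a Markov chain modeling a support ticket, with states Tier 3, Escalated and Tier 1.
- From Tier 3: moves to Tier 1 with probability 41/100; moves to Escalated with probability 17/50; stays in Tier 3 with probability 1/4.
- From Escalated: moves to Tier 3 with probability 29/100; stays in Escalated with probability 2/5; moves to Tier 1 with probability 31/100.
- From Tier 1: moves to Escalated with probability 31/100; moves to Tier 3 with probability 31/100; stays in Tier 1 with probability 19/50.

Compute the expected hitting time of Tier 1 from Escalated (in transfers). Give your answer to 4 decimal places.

2.9596

Let t(s) be the expected number of transfers to first reach Tier 1 from state s, with t(Tier 1) = 0. Conditioning on the first transfer:
t(Tier 3) = 1 + 0.25·t(Tier 3) + 0.34·t(Escalated)
t(Escalated) = 1 + 0.29·t(Tier 3) + 0.4·t(Escalated)
Solving: t(Tier 3) = 2.6750, t(Escalated) = 2.9596.
Expected transfers from Escalated to Tier 1: 2.9596.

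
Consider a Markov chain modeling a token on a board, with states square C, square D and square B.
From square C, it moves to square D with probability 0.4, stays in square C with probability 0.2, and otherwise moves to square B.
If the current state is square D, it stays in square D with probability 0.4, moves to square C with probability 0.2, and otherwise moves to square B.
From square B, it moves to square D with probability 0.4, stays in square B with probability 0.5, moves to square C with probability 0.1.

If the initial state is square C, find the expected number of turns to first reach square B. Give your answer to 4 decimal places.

Let t(s) be the expected number of turns to first reach square B from state s, with t(square B) = 0. Conditioning on the first turn:
t(square C) = 1 + 0.2·t(square C) + 0.4·t(square D)
t(square D) = 1 + 0.2·t(square C) + 0.4·t(square D)
Solving: t(square C) = 2.5000, t(square D) = 2.5000.
Expected turns from square C to square B: 2.5000.

2.5000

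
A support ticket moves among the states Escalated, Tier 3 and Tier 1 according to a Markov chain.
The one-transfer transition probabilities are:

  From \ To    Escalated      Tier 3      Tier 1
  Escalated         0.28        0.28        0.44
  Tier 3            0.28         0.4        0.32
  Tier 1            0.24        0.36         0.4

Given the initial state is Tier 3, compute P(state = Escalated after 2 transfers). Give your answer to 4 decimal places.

0.2672

Sum over the intermediate state after 1 transfer:
P = P(Tier 3→Escalated)·P(Escalated→Escalated) + P(Tier 3→Tier 3)·P(Tier 3→Escalated) + P(Tier 3→Tier 1)·P(Tier 1→Escalated)
  = 0.28×0.28 + 0.4×0.28 + 0.32×0.24
  = 0.0784 + 0.1120 + 0.0768 = 0.2672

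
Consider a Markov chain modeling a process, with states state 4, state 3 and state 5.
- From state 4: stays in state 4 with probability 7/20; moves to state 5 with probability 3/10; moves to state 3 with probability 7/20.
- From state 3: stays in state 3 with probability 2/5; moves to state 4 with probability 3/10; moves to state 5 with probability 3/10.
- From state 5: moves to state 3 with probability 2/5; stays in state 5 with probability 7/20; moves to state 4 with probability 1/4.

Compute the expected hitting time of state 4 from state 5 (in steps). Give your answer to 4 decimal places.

Let t(s) be the expected number of steps to first reach state 4 from state s, with t(state 4) = 0. Conditioning on the first step:
t(state 3) = 1 + 0.4·t(state 3) + 0.3·t(state 5)
t(state 5) = 1 + 0.4·t(state 3) + 0.35·t(state 5)
Solving: t(state 3) = 3.5185, t(state 5) = 3.7037.
Expected steps from state 5 to state 4: 3.7037.

3.7037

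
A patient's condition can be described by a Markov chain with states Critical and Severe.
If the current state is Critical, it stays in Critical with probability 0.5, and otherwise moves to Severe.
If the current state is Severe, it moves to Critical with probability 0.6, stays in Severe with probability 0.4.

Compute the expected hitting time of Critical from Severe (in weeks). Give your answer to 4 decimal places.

Let t(s) be the expected number of weeks to first reach Critical from state s, with t(Critical) = 0. Conditioning on the first week:
t(Severe) = 1 + 0.4·t(Severe)
Solving: t(Severe) = 1.6667.
Expected weeks from Severe to Critical: 1.6667.

1.6667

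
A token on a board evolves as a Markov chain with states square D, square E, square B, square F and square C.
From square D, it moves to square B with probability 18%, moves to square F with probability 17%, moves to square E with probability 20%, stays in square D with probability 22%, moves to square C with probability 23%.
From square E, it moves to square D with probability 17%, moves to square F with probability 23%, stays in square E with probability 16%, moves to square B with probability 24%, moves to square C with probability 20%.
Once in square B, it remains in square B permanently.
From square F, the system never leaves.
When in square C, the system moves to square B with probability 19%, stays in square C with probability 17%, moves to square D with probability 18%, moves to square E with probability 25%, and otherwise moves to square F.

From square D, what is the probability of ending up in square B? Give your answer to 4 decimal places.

0.5048

Let h(s) be the probability of absorption at square B starting from transient state s. Then h(square B) = 1 and h(square F) = 0. By first-step analysis:
h(square D) = 0.22·h(square D) + 0.2·h(square E) + 0.18·1 + 0.17·0 + 0.23·h(square C)
h(square E) = 0.17·h(square D) + 0.16·h(square E) + 0.24·1 + 0.23·0 + 0.2·h(square C)
h(square C) = 0.18·h(square D) + 0.25·h(square E) + 0.19·1 + 0.21·0 + 0.17·h(square C)
Solving: h(square D) = 0.5048, h(square E) = 0.5046, h(square C) = 0.4904.
Starting from square D, the probability is 0.5048.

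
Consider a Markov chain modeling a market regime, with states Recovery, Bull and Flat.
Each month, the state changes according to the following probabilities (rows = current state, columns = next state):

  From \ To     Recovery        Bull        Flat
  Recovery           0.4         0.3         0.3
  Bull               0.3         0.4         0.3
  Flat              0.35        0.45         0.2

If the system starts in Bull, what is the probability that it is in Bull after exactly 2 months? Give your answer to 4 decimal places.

0.3850

Sum over the intermediate state after 1 month:
P = P(Bull→Recovery)·P(Recovery→Bull) + P(Bull→Bull)·P(Bull→Bull) + P(Bull→Flat)·P(Flat→Bull)
  = 0.3×0.3 + 0.4×0.4 + 0.3×0.45
  = 0.0900 + 0.1600 + 0.1350 = 0.3850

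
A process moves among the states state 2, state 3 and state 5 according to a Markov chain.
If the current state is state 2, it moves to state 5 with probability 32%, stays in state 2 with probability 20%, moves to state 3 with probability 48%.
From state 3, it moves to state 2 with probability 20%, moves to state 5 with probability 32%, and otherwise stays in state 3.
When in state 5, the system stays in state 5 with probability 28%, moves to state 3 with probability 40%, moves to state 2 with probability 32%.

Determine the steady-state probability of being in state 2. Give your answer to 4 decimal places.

Let the stationary distribution be π with π = πP and π_1 + π_2 + π_3 = 1.
π_1 = 0.2·π_1 + 0.2·π_2 + 0.32·π_3
π_2 = 0.48·π_1 + 0.48·π_2 + 0.4·π_3
Solving with the normalization constraint gives π = (0.2369, 0.4554, 0.3077).
So the stationary probability of state 2 is 0.2369.

0.2369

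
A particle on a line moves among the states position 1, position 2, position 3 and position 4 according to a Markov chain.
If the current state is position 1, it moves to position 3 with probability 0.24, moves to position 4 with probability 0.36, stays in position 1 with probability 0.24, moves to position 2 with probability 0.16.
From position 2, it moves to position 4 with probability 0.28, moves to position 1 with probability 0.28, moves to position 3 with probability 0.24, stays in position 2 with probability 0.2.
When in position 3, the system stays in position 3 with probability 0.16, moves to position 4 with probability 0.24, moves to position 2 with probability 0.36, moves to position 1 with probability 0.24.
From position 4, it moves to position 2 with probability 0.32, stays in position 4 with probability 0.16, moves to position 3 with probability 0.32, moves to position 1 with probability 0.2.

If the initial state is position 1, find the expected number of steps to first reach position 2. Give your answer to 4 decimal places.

3.9581

Let t(s) be the expected number of steps to first reach position 2 from state s, with t(position 2) = 0. Conditioning on the first step:
t(position 1) = 1 + 0.24·t(position 1) + 0.24·t(position 3) + 0.36·t(position 4)
t(position 3) = 1 + 0.24·t(position 1) + 0.16·t(position 3) + 0.24·t(position 4)
t(position 4) = 1 + 0.2·t(position 1) + 0.32·t(position 3) + 0.16·t(position 4)
Solving: t(position 1) = 3.9581, t(position 3) = 3.2887, t(position 4) = 3.3857.
Expected steps from position 1 to position 2: 3.9581.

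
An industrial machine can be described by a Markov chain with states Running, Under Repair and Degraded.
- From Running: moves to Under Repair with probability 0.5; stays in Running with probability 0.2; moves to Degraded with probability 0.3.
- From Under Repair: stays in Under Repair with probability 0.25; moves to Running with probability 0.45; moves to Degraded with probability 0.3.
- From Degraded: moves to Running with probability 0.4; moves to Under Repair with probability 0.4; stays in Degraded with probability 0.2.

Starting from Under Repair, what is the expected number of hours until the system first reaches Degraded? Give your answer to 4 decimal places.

3.3333

Let t(s) be the expected number of hours to first reach Degraded from state s, with t(Degraded) = 0. Conditioning on the first hour:
t(Running) = 1 + 0.2·t(Running) + 0.5·t(Under Repair)
t(Under Repair) = 1 + 0.45·t(Running) + 0.25·t(Under Repair)
Solving: t(Running) = 3.3333, t(Under Repair) = 3.3333.
Expected hours from Under Repair to Degraded: 3.3333.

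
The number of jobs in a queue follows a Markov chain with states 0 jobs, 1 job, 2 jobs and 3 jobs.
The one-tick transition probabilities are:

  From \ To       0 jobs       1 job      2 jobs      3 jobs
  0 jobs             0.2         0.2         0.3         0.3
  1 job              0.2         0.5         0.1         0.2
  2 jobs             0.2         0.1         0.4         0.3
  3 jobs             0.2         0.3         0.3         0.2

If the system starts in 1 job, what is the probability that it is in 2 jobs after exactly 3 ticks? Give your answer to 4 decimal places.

Propagate the distribution vector 3 ticks from 1 job.
After 0 ticks: (0.0000, 1.0000, 0.0000, 0.0000)
After 1 tick: (0.2000, 0.5000, 0.1000, 0.2000)
After 2 ticks: (0.2000, 0.3600, 0.2100, 0.2300)
After 3 ticks: (0.2000, 0.3100, 0.2490, 0.2410)
P(in 2 jobs after 3 ticks) = 0.2490

0.2490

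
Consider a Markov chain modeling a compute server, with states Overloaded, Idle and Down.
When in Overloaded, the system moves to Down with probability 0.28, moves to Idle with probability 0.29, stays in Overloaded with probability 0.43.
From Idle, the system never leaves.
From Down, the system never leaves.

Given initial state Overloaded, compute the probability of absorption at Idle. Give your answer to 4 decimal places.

Let h(s) be the probability of absorption at Idle starting from transient state s. Then h(Idle) = 1 and h(Down) = 0. By first-step analysis:
h(Overloaded) = 0.43·h(Overloaded) + 0.29·1 + 0.28·0
Solving: h(Overloaded) = 0.5088.
Starting from Overloaded, the probability is 0.5088.

0.5088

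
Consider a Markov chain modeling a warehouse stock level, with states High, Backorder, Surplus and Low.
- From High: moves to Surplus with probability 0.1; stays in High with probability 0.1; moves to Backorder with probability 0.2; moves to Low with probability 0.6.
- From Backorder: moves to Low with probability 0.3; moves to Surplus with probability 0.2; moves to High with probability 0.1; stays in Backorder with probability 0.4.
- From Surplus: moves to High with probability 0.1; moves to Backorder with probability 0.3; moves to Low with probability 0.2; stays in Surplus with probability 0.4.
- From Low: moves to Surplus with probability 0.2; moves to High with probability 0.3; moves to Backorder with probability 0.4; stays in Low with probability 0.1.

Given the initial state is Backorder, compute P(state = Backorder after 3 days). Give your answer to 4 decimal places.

0.3450

Propagate the distribution vector 3 days from Backorder.
After 0 days: (0.0000, 1.0000, 0.0000, 0.0000)
After 1 day: (0.1000, 0.4000, 0.2000, 0.3000)
After 2 days: (0.1600, 0.3600, 0.2300, 0.2500)
After 3 days: (0.1500, 0.3450, 0.2300, 0.2750)
P(in Backorder after 3 days) = 0.3450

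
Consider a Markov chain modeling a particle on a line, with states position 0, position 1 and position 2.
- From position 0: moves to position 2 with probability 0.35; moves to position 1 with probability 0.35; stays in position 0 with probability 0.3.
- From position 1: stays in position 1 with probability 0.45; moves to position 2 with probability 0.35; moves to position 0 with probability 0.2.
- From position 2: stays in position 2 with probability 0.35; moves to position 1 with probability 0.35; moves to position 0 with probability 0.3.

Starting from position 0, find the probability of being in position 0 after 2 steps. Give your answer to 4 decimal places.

Sum over the intermediate state after 1 step:
P = P(position 0→position 0)·P(position 0→position 0) + P(position 0→position 1)·P(position 1→position 0) + P(position 0→position 2)·P(position 2→position 0)
  = 0.3×0.3 + 0.35×0.2 + 0.35×0.3
  = 0.0900 + 0.0700 + 0.1050 = 0.2650

0.2650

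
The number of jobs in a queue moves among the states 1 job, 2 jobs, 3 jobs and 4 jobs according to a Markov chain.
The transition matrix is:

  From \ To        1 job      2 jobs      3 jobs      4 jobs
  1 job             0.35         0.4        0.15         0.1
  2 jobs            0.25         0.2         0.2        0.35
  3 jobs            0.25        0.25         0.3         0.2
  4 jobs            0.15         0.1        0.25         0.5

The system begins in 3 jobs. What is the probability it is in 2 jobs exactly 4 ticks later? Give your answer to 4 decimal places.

Propagate the distribution vector 4 ticks from 3 jobs.
After 0 ticks: (0.0000, 0.0000, 1.0000, 0.0000)
After 1 tick: (0.2500, 0.2500, 0.3000, 0.2000)
After 2 ticks: (0.2550, 0.2450, 0.2275, 0.2725)
After 3 ticks: (0.2483, 0.2351, 0.2236, 0.2930)
After 4 ticks: (0.2455, 0.2315, 0.2246, 0.2983)
P(in 2 jobs after 4 ticks) = 0.2315

0.2315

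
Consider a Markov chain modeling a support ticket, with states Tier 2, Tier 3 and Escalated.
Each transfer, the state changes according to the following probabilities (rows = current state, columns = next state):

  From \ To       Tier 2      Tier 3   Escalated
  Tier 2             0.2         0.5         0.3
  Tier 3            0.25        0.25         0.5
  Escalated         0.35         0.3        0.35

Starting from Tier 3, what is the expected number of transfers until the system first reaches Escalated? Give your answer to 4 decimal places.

2.2105

Let t(s) be the expected number of transfers to first reach Escalated from state s, with t(Escalated) = 0. Conditioning on the first transfer:
t(Tier 2) = 1 + 0.2·t(Tier 2) + 0.5·t(Tier 3)
t(Tier 3) = 1 + 0.25·t(Tier 2) + 0.25·t(Tier 3)
Solving: t(Tier 2) = 2.6316, t(Tier 3) = 2.2105.
Expected transfers from Tier 3 to Escalated: 2.2105.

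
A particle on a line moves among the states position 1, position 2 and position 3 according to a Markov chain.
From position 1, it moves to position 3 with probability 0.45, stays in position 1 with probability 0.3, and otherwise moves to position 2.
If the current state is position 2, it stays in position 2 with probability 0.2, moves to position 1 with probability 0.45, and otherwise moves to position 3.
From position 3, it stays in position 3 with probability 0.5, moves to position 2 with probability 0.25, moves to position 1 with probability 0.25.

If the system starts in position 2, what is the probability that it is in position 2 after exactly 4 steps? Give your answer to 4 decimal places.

Propagate the distribution vector 4 steps from position 2.
After 0 steps: (0.0000, 1.0000, 0.0000)
After 1 step: (0.4500, 0.2000, 0.3500)
After 2 steps: (0.3125, 0.2400, 0.4475)
After 3 steps: (0.3136, 0.2380, 0.4484)
After 4 steps: (0.3133, 0.2381, 0.4486)
P(in position 2 after 4 steps) = 0.2381

0.2381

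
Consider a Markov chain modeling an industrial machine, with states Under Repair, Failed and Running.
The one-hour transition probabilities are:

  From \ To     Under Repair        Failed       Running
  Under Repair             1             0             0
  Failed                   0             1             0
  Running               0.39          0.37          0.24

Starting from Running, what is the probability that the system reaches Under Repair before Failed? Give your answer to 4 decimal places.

Let h(s) be the probability of absorption at Under Repair starting from transient state s. Then h(Under Repair) = 1 and h(Failed) = 0. By first-step analysis:
h(Running) = 0.39·1 + 0.37·0 + 0.24·h(Running)
Solving: h(Running) = 0.5132.
Starting from Running, the probability is 0.5132.

0.5132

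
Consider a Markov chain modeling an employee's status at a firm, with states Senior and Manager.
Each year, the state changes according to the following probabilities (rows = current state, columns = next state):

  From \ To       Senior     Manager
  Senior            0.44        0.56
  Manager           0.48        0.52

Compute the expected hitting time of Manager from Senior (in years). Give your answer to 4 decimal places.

1.7857

Let t(s) be the expected number of years to first reach Manager from state s, with t(Manager) = 0. Conditioning on the first year:
t(Senior) = 1 + 0.44·t(Senior)
Solving: t(Senior) = 1.7857.
Expected years from Senior to Manager: 1.7857.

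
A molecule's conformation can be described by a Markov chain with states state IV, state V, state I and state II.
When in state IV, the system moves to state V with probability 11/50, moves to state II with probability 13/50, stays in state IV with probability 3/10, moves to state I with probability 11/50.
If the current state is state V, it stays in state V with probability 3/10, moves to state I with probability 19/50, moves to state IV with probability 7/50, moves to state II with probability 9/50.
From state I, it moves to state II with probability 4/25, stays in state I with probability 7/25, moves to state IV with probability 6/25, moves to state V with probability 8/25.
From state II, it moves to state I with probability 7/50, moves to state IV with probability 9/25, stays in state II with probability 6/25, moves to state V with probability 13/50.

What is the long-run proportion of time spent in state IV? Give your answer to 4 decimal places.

Let the stationary distribution be π with π = πP and π_1 + π_2 + π_3 + π_4 = 1.
π_1 = 0.3·π_1 + 0.14·π_2 + 0.24·π_3 + 0.36·π_4
π_2 = 0.22·π_1 + 0.3·π_2 + 0.32·π_3 + 0.26·π_4
π_3 = 0.22·π_1 + 0.38·π_2 + 0.28·π_3 + 0.14·π_4
Solving with the normalization constraint gives π = (0.2523, 0.2768, 0.2635, 0.2074).
So the stationary probability of state IV is 0.2523.

0.2523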